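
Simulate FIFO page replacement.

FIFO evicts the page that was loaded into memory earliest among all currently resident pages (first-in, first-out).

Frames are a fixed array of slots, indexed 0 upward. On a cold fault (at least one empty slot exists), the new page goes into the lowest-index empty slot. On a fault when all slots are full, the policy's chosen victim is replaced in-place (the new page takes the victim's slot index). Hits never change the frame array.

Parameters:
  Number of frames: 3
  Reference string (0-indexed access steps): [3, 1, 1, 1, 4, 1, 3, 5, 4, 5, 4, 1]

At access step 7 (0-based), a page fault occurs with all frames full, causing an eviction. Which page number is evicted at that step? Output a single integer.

Answer: 3

Derivation:
Step 0: ref 3 -> FAULT, frames=[3,-,-]
Step 1: ref 1 -> FAULT, frames=[3,1,-]
Step 2: ref 1 -> HIT, frames=[3,1,-]
Step 3: ref 1 -> HIT, frames=[3,1,-]
Step 4: ref 4 -> FAULT, frames=[3,1,4]
Step 5: ref 1 -> HIT, frames=[3,1,4]
Step 6: ref 3 -> HIT, frames=[3,1,4]
Step 7: ref 5 -> FAULT, evict 3, frames=[5,1,4]
At step 7: evicted page 3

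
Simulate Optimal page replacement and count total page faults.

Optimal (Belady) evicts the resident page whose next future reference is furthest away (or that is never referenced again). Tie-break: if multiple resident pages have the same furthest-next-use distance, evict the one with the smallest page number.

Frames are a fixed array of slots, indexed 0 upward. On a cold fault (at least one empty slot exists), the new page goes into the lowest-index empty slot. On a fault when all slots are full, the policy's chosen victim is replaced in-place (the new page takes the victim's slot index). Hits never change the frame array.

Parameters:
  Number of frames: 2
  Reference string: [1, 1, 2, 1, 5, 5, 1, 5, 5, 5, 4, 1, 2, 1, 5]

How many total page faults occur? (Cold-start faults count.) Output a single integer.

Step 0: ref 1 → FAULT, frames=[1,-]
Step 1: ref 1 → HIT, frames=[1,-]
Step 2: ref 2 → FAULT, frames=[1,2]
Step 3: ref 1 → HIT, frames=[1,2]
Step 4: ref 5 → FAULT (evict 2), frames=[1,5]
Step 5: ref 5 → HIT, frames=[1,5]
Step 6: ref 1 → HIT, frames=[1,5]
Step 7: ref 5 → HIT, frames=[1,5]
Step 8: ref 5 → HIT, frames=[1,5]
Step 9: ref 5 → HIT, frames=[1,5]
Step 10: ref 4 → FAULT (evict 5), frames=[1,4]
Step 11: ref 1 → HIT, frames=[1,4]
Step 12: ref 2 → FAULT (evict 4), frames=[1,2]
Step 13: ref 1 → HIT, frames=[1,2]
Step 14: ref 5 → FAULT (evict 1), frames=[5,2]
Total faults: 6

Answer: 6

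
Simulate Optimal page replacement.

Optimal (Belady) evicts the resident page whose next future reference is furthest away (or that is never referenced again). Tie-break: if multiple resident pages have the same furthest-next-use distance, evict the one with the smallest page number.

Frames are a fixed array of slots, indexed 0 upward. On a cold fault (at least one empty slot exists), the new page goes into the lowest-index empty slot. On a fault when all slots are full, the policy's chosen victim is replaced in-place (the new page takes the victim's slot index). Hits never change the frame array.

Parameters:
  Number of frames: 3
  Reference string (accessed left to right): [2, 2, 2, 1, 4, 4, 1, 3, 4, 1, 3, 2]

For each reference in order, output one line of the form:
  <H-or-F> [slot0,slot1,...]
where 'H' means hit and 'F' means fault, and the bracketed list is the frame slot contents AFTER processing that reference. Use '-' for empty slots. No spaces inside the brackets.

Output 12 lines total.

F [2,-,-]
H [2,-,-]
H [2,-,-]
F [2,1,-]
F [2,1,4]
H [2,1,4]
H [2,1,4]
F [3,1,4]
H [3,1,4]
H [3,1,4]
H [3,1,4]
F [3,2,4]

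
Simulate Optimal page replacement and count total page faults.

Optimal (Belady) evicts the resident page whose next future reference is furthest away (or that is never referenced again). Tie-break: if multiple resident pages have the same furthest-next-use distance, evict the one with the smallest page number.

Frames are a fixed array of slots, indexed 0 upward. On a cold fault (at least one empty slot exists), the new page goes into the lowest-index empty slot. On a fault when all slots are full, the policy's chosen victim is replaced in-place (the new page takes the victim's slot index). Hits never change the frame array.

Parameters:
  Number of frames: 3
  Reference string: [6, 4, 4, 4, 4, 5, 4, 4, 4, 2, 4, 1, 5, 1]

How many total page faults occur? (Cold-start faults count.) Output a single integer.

Answer: 5

Derivation:
Step 0: ref 6 → FAULT, frames=[6,-,-]
Step 1: ref 4 → FAULT, frames=[6,4,-]
Step 2: ref 4 → HIT, frames=[6,4,-]
Step 3: ref 4 → HIT, frames=[6,4,-]
Step 4: ref 4 → HIT, frames=[6,4,-]
Step 5: ref 5 → FAULT, frames=[6,4,5]
Step 6: ref 4 → HIT, frames=[6,4,5]
Step 7: ref 4 → HIT, frames=[6,4,5]
Step 8: ref 4 → HIT, frames=[6,4,5]
Step 9: ref 2 → FAULT (evict 6), frames=[2,4,5]
Step 10: ref 4 → HIT, frames=[2,4,5]
Step 11: ref 1 → FAULT (evict 2), frames=[1,4,5]
Step 12: ref 5 → HIT, frames=[1,4,5]
Step 13: ref 1 → HIT, frames=[1,4,5]
Total faults: 5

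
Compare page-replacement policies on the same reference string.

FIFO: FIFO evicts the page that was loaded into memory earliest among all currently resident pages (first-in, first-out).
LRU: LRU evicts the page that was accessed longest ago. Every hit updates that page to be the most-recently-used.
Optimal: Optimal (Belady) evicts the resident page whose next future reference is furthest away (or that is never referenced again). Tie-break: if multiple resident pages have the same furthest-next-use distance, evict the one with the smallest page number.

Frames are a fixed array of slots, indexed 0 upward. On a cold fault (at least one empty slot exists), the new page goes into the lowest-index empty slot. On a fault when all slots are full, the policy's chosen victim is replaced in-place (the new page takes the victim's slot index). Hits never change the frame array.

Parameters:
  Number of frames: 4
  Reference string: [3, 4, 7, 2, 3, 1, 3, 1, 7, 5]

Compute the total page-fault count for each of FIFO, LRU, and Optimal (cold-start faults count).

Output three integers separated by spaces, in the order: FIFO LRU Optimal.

--- FIFO ---
  step 0: ref 3 -> FAULT, frames=[3,-,-,-] (faults so far: 1)
  step 1: ref 4 -> FAULT, frames=[3,4,-,-] (faults so far: 2)
  step 2: ref 7 -> FAULT, frames=[3,4,7,-] (faults so far: 3)
  step 3: ref 2 -> FAULT, frames=[3,4,7,2] (faults so far: 4)
  step 4: ref 3 -> HIT, frames=[3,4,7,2] (faults so far: 4)
  step 5: ref 1 -> FAULT, evict 3, frames=[1,4,7,2] (faults so far: 5)
  step 6: ref 3 -> FAULT, evict 4, frames=[1,3,7,2] (faults so far: 6)
  step 7: ref 1 -> HIT, frames=[1,3,7,2] (faults so far: 6)
  step 8: ref 7 -> HIT, frames=[1,3,7,2] (faults so far: 6)
  step 9: ref 5 -> FAULT, evict 7, frames=[1,3,5,2] (faults so far: 7)
  FIFO total faults: 7
--- LRU ---
  step 0: ref 3 -> FAULT, frames=[3,-,-,-] (faults so far: 1)
  step 1: ref 4 -> FAULT, frames=[3,4,-,-] (faults so far: 2)
  step 2: ref 7 -> FAULT, frames=[3,4,7,-] (faults so far: 3)
  step 3: ref 2 -> FAULT, frames=[3,4,7,2] (faults so far: 4)
  step 4: ref 3 -> HIT, frames=[3,4,7,2] (faults so far: 4)
  step 5: ref 1 -> FAULT, evict 4, frames=[3,1,7,2] (faults so far: 5)
  step 6: ref 3 -> HIT, frames=[3,1,7,2] (faults so far: 5)
  step 7: ref 1 -> HIT, frames=[3,1,7,2] (faults so far: 5)
  step 8: ref 7 -> HIT, frames=[3,1,7,2] (faults so far: 5)
  step 9: ref 5 -> FAULT, evict 2, frames=[3,1,7,5] (faults so far: 6)
  LRU total faults: 6
--- Optimal ---
  step 0: ref 3 -> FAULT, frames=[3,-,-,-] (faults so far: 1)
  step 1: ref 4 -> FAULT, frames=[3,4,-,-] (faults so far: 2)
  step 2: ref 7 -> FAULT, frames=[3,4,7,-] (faults so far: 3)
  step 3: ref 2 -> FAULT, frames=[3,4,7,2] (faults so far: 4)
  step 4: ref 3 -> HIT, frames=[3,4,7,2] (faults so far: 4)
  step 5: ref 1 -> FAULT, evict 2, frames=[3,4,7,1] (faults so far: 5)
  step 6: ref 3 -> HIT, frames=[3,4,7,1] (faults so far: 5)
  step 7: ref 1 -> HIT, frames=[3,4,7,1] (faults so far: 5)
  step 8: ref 7 -> HIT, frames=[3,4,7,1] (faults so far: 5)
  step 9: ref 5 -> FAULT, evict 1, frames=[3,4,7,5] (faults so far: 6)
  Optimal total faults: 6

Answer: 7 6 6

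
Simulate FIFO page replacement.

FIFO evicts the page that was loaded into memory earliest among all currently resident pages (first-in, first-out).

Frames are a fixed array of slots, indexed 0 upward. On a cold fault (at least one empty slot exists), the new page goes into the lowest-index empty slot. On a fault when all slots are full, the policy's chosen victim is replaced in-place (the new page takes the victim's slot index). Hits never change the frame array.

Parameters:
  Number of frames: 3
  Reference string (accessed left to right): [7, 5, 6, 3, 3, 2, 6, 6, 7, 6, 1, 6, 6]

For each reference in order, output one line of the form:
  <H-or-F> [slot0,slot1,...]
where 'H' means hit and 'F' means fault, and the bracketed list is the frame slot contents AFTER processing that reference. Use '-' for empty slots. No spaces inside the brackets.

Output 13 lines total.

F [7,-,-]
F [7,5,-]
F [7,5,6]
F [3,5,6]
H [3,5,6]
F [3,2,6]
H [3,2,6]
H [3,2,6]
F [3,2,7]
F [6,2,7]
F [6,1,7]
H [6,1,7]
H [6,1,7]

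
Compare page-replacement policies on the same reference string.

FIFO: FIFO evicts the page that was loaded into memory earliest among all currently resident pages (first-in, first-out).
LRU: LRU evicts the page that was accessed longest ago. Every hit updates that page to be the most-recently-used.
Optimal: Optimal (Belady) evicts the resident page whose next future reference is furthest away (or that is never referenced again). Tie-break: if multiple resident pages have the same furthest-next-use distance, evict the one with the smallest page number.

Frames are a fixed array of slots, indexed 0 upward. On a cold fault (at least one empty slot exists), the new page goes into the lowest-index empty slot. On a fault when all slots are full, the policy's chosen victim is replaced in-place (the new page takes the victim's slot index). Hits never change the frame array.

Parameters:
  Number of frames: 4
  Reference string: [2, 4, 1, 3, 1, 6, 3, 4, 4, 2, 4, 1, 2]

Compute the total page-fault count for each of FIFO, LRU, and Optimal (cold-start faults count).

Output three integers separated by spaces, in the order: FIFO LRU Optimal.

--- FIFO ---
  step 0: ref 2 -> FAULT, frames=[2,-,-,-] (faults so far: 1)
  step 1: ref 4 -> FAULT, frames=[2,4,-,-] (faults so far: 2)
  step 2: ref 1 -> FAULT, frames=[2,4,1,-] (faults so far: 3)
  step 3: ref 3 -> FAULT, frames=[2,4,1,3] (faults so far: 4)
  step 4: ref 1 -> HIT, frames=[2,4,1,3] (faults so far: 4)
  step 5: ref 6 -> FAULT, evict 2, frames=[6,4,1,3] (faults so far: 5)
  step 6: ref 3 -> HIT, frames=[6,4,1,3] (faults so far: 5)
  step 7: ref 4 -> HIT, frames=[6,4,1,3] (faults so far: 5)
  step 8: ref 4 -> HIT, frames=[6,4,1,3] (faults so far: 5)
  step 9: ref 2 -> FAULT, evict 4, frames=[6,2,1,3] (faults so far: 6)
  step 10: ref 4 -> FAULT, evict 1, frames=[6,2,4,3] (faults so far: 7)
  step 11: ref 1 -> FAULT, evict 3, frames=[6,2,4,1] (faults so far: 8)
  step 12: ref 2 -> HIT, frames=[6,2,4,1] (faults so far: 8)
  FIFO total faults: 8
--- LRU ---
  step 0: ref 2 -> FAULT, frames=[2,-,-,-] (faults so far: 1)
  step 1: ref 4 -> FAULT, frames=[2,4,-,-] (faults so far: 2)
  step 2: ref 1 -> FAULT, frames=[2,4,1,-] (faults so far: 3)
  step 3: ref 3 -> FAULT, frames=[2,4,1,3] (faults so far: 4)
  step 4: ref 1 -> HIT, frames=[2,4,1,3] (faults so far: 4)
  step 5: ref 6 -> FAULT, evict 2, frames=[6,4,1,3] (faults so far: 5)
  step 6: ref 3 -> HIT, frames=[6,4,1,3] (faults so far: 5)
  step 7: ref 4 -> HIT, frames=[6,4,1,3] (faults so far: 5)
  step 8: ref 4 -> HIT, frames=[6,4,1,3] (faults so far: 5)
  step 9: ref 2 -> FAULT, evict 1, frames=[6,4,2,3] (faults so far: 6)
  step 10: ref 4 -> HIT, frames=[6,4,2,3] (faults so far: 6)
  step 11: ref 1 -> FAULT, evict 6, frames=[1,4,2,3] (faults so far: 7)
  step 12: ref 2 -> HIT, frames=[1,4,2,3] (faults so far: 7)
  LRU total faults: 7
--- Optimal ---
  step 0: ref 2 -> FAULT, frames=[2,-,-,-] (faults so far: 1)
  step 1: ref 4 -> FAULT, frames=[2,4,-,-] (faults so far: 2)
  step 2: ref 1 -> FAULT, frames=[2,4,1,-] (faults so far: 3)
  step 3: ref 3 -> FAULT, frames=[2,4,1,3] (faults so far: 4)
  step 4: ref 1 -> HIT, frames=[2,4,1,3] (faults so far: 4)
  step 5: ref 6 -> FAULT, evict 1, frames=[2,4,6,3] (faults so far: 5)
  step 6: ref 3 -> HIT, frames=[2,4,6,3] (faults so far: 5)
  step 7: ref 4 -> HIT, frames=[2,4,6,3] (faults so far: 5)
  step 8: ref 4 -> HIT, frames=[2,4,6,3] (faults so far: 5)
  step 9: ref 2 -> HIT, frames=[2,4,6,3] (faults so far: 5)
  step 10: ref 4 -> HIT, frames=[2,4,6,3] (faults so far: 5)
  step 11: ref 1 -> FAULT, evict 3, frames=[2,4,6,1] (faults so far: 6)
  step 12: ref 2 -> HIT, frames=[2,4,6,1] (faults so far: 6)
  Optimal total faults: 6

Answer: 8 7 6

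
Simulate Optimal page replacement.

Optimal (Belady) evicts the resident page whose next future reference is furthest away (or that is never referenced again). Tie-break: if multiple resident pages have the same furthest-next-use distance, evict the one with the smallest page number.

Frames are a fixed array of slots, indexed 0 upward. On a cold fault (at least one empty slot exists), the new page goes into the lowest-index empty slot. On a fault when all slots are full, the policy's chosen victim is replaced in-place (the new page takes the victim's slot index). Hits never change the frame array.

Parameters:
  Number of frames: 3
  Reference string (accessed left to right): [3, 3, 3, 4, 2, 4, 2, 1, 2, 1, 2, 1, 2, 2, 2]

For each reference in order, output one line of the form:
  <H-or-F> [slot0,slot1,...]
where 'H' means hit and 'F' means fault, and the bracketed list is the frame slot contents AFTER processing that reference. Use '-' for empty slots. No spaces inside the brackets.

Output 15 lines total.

F [3,-,-]
H [3,-,-]
H [3,-,-]
F [3,4,-]
F [3,4,2]
H [3,4,2]
H [3,4,2]
F [1,4,2]
H [1,4,2]
H [1,4,2]
H [1,4,2]
H [1,4,2]
H [1,4,2]
H [1,4,2]
H [1,4,2]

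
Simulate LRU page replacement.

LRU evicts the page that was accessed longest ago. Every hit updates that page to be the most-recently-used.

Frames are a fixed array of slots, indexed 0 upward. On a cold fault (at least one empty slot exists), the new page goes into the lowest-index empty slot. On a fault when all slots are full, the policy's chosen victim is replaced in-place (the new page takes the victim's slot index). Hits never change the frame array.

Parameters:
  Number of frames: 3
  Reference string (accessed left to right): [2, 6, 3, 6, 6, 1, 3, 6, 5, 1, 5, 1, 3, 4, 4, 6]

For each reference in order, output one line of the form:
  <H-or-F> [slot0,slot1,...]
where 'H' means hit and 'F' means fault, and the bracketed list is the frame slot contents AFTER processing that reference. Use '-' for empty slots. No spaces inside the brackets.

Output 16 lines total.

F [2,-,-]
F [2,6,-]
F [2,6,3]
H [2,6,3]
H [2,6,3]
F [1,6,3]
H [1,6,3]
H [1,6,3]
F [5,6,3]
F [5,6,1]
H [5,6,1]
H [5,6,1]
F [5,3,1]
F [4,3,1]
H [4,3,1]
F [4,3,6]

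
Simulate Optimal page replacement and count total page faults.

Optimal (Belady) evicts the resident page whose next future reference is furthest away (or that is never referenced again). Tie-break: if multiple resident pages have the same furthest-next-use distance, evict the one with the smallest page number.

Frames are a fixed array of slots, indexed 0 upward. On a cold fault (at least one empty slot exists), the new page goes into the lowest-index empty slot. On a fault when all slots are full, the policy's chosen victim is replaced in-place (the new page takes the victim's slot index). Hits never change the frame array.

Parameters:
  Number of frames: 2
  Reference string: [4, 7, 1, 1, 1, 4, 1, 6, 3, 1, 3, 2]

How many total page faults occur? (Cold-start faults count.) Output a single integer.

Answer: 6

Derivation:
Step 0: ref 4 → FAULT, frames=[4,-]
Step 1: ref 7 → FAULT, frames=[4,7]
Step 2: ref 1 → FAULT (evict 7), frames=[4,1]
Step 3: ref 1 → HIT, frames=[4,1]
Step 4: ref 1 → HIT, frames=[4,1]
Step 5: ref 4 → HIT, frames=[4,1]
Step 6: ref 1 → HIT, frames=[4,1]
Step 7: ref 6 → FAULT (evict 4), frames=[6,1]
Step 8: ref 3 → FAULT (evict 6), frames=[3,1]
Step 9: ref 1 → HIT, frames=[3,1]
Step 10: ref 3 → HIT, frames=[3,1]
Step 11: ref 2 → FAULT (evict 1), frames=[3,2]
Total faults: 6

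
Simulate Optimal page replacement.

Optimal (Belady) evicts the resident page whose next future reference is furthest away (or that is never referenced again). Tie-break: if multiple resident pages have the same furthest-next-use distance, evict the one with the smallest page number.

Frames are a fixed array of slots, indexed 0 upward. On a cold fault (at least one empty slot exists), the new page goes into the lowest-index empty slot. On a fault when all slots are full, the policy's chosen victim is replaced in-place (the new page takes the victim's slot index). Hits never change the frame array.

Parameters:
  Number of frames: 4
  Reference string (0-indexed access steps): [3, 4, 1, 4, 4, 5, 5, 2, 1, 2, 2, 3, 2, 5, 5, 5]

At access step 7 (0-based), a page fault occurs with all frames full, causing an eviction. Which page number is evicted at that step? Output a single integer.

Step 0: ref 3 -> FAULT, frames=[3,-,-,-]
Step 1: ref 4 -> FAULT, frames=[3,4,-,-]
Step 2: ref 1 -> FAULT, frames=[3,4,1,-]
Step 3: ref 4 -> HIT, frames=[3,4,1,-]
Step 4: ref 4 -> HIT, frames=[3,4,1,-]
Step 5: ref 5 -> FAULT, frames=[3,4,1,5]
Step 6: ref 5 -> HIT, frames=[3,4,1,5]
Step 7: ref 2 -> FAULT, evict 4, frames=[3,2,1,5]
At step 7: evicted page 4

Answer: 4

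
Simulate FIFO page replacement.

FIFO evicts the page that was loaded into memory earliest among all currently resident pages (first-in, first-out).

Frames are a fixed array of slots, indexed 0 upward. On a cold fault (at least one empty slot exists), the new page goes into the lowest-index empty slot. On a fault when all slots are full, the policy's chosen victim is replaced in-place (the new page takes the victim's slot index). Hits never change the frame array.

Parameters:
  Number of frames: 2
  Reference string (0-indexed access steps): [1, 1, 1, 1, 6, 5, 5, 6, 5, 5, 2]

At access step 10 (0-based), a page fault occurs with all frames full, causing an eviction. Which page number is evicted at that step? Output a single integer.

Step 0: ref 1 -> FAULT, frames=[1,-]
Step 1: ref 1 -> HIT, frames=[1,-]
Step 2: ref 1 -> HIT, frames=[1,-]
Step 3: ref 1 -> HIT, frames=[1,-]
Step 4: ref 6 -> FAULT, frames=[1,6]
Step 5: ref 5 -> FAULT, evict 1, frames=[5,6]
Step 6: ref 5 -> HIT, frames=[5,6]
Step 7: ref 6 -> HIT, frames=[5,6]
Step 8: ref 5 -> HIT, frames=[5,6]
Step 9: ref 5 -> HIT, frames=[5,6]
Step 10: ref 2 -> FAULT, evict 6, frames=[5,2]
At step 10: evicted page 6

Answer: 6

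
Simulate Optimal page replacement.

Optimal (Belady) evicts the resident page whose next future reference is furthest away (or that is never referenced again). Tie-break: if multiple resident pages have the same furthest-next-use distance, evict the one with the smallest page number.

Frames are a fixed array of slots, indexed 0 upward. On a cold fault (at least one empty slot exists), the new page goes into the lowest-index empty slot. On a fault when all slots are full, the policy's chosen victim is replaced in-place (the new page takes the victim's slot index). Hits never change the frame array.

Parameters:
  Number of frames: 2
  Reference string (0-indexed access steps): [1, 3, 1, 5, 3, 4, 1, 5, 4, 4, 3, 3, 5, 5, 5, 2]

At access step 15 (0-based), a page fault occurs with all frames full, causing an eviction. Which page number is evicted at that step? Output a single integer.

Step 0: ref 1 -> FAULT, frames=[1,-]
Step 1: ref 3 -> FAULT, frames=[1,3]
Step 2: ref 1 -> HIT, frames=[1,3]
Step 3: ref 5 -> FAULT, evict 1, frames=[5,3]
Step 4: ref 3 -> HIT, frames=[5,3]
Step 5: ref 4 -> FAULT, evict 3, frames=[5,4]
Step 6: ref 1 -> FAULT, evict 4, frames=[5,1]
Step 7: ref 5 -> HIT, frames=[5,1]
Step 8: ref 4 -> FAULT, evict 1, frames=[5,4]
Step 9: ref 4 -> HIT, frames=[5,4]
Step 10: ref 3 -> FAULT, evict 4, frames=[5,3]
Step 11: ref 3 -> HIT, frames=[5,3]
Step 12: ref 5 -> HIT, frames=[5,3]
Step 13: ref 5 -> HIT, frames=[5,3]
Step 14: ref 5 -> HIT, frames=[5,3]
Step 15: ref 2 -> FAULT, evict 3, frames=[5,2]
At step 15: evicted page 3

Answer: 3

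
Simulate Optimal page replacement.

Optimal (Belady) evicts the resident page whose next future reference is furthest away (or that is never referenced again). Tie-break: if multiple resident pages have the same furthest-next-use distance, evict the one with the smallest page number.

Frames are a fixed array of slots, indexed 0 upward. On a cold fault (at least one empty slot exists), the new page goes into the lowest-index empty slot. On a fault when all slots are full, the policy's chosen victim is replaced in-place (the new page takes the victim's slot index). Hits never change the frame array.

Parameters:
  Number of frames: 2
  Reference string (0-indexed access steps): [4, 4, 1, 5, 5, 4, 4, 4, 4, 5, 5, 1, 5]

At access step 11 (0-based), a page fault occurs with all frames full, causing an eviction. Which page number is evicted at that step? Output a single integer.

Step 0: ref 4 -> FAULT, frames=[4,-]
Step 1: ref 4 -> HIT, frames=[4,-]
Step 2: ref 1 -> FAULT, frames=[4,1]
Step 3: ref 5 -> FAULT, evict 1, frames=[4,5]
Step 4: ref 5 -> HIT, frames=[4,5]
Step 5: ref 4 -> HIT, frames=[4,5]
Step 6: ref 4 -> HIT, frames=[4,5]
Step 7: ref 4 -> HIT, frames=[4,5]
Step 8: ref 4 -> HIT, frames=[4,5]
Step 9: ref 5 -> HIT, frames=[4,5]
Step 10: ref 5 -> HIT, frames=[4,5]
Step 11: ref 1 -> FAULT, evict 4, frames=[1,5]
At step 11: evicted page 4

Answer: 4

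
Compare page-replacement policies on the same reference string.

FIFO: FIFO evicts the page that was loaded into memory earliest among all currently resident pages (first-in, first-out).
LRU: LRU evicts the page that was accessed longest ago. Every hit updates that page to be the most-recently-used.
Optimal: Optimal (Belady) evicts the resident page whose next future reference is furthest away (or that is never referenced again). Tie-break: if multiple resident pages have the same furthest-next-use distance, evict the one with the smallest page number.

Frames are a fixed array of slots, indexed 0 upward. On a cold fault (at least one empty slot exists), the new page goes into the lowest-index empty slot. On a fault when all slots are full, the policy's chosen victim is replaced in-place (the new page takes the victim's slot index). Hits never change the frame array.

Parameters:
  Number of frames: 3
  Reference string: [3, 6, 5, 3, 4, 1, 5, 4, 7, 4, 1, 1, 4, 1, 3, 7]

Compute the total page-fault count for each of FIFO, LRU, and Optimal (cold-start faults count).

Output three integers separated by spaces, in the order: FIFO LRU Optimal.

--- FIFO ---
  step 0: ref 3 -> FAULT, frames=[3,-,-] (faults so far: 1)
  step 1: ref 6 -> FAULT, frames=[3,6,-] (faults so far: 2)
  step 2: ref 5 -> FAULT, frames=[3,6,5] (faults so far: 3)
  step 3: ref 3 -> HIT, frames=[3,6,5] (faults so far: 3)
  step 4: ref 4 -> FAULT, evict 3, frames=[4,6,5] (faults so far: 4)
  step 5: ref 1 -> FAULT, evict 6, frames=[4,1,5] (faults so far: 5)
  step 6: ref 5 -> HIT, frames=[4,1,5] (faults so far: 5)
  step 7: ref 4 -> HIT, frames=[4,1,5] (faults so far: 5)
  step 8: ref 7 -> FAULT, evict 5, frames=[4,1,7] (faults so far: 6)
  step 9: ref 4 -> HIT, frames=[4,1,7] (faults so far: 6)
  step 10: ref 1 -> HIT, frames=[4,1,7] (faults so far: 6)
  step 11: ref 1 -> HIT, frames=[4,1,7] (faults so far: 6)
  step 12: ref 4 -> HIT, frames=[4,1,7] (faults so far: 6)
  step 13: ref 1 -> HIT, frames=[4,1,7] (faults so far: 6)
  step 14: ref 3 -> FAULT, evict 4, frames=[3,1,7] (faults so far: 7)
  step 15: ref 7 -> HIT, frames=[3,1,7] (faults so far: 7)
  FIFO total faults: 7
--- LRU ---
  step 0: ref 3 -> FAULT, frames=[3,-,-] (faults so far: 1)
  step 1: ref 6 -> FAULT, frames=[3,6,-] (faults so far: 2)
  step 2: ref 5 -> FAULT, frames=[3,6,5] (faults so far: 3)
  step 3: ref 3 -> HIT, frames=[3,6,5] (faults so far: 3)
  step 4: ref 4 -> FAULT, evict 6, frames=[3,4,5] (faults so far: 4)
  step 5: ref 1 -> FAULT, evict 5, frames=[3,4,1] (faults so far: 5)
  step 6: ref 5 -> FAULT, evict 3, frames=[5,4,1] (faults so far: 6)
  step 7: ref 4 -> HIT, frames=[5,4,1] (faults so far: 6)
  step 8: ref 7 -> FAULT, evict 1, frames=[5,4,7] (faults so far: 7)
  step 9: ref 4 -> HIT, frames=[5,4,7] (faults so far: 7)
  step 10: ref 1 -> FAULT, evict 5, frames=[1,4,7] (faults so far: 8)
  step 11: ref 1 -> HIT, frames=[1,4,7] (faults so far: 8)
  step 12: ref 4 -> HIT, frames=[1,4,7] (faults so far: 8)
  step 13: ref 1 -> HIT, frames=[1,4,7] (faults so far: 8)
  step 14: ref 3 -> FAULT, evict 7, frames=[1,4,3] (faults so far: 9)
  step 15: ref 7 -> FAULT, evict 4, frames=[1,7,3] (faults so far: 10)
  LRU total faults: 10
--- Optimal ---
  step 0: ref 3 -> FAULT, frames=[3,-,-] (faults so far: 1)
  step 1: ref 6 -> FAULT, frames=[3,6,-] (faults so far: 2)
  step 2: ref 5 -> FAULT, frames=[3,6,5] (faults so far: 3)
  step 3: ref 3 -> HIT, frames=[3,6,5] (faults so far: 3)
  step 4: ref 4 -> FAULT, evict 6, frames=[3,4,5] (faults so far: 4)
  step 5: ref 1 -> FAULT, evict 3, frames=[1,4,5] (faults so far: 5)
  step 6: ref 5 -> HIT, frames=[1,4,5] (faults so far: 5)
  step 7: ref 4 -> HIT, frames=[1,4,5] (faults so far: 5)
  step 8: ref 7 -> FAULT, evict 5, frames=[1,4,7] (faults so far: 6)
  step 9: ref 4 -> HIT, frames=[1,4,7] (faults so far: 6)
  step 10: ref 1 -> HIT, frames=[1,4,7] (faults so far: 6)
  step 11: ref 1 -> HIT, frames=[1,4,7] (faults so far: 6)
  step 12: ref 4 -> HIT, frames=[1,4,7] (faults so far: 6)
  step 13: ref 1 -> HIT, frames=[1,4,7] (faults so far: 6)
  step 14: ref 3 -> FAULT, evict 1, frames=[3,4,7] (faults so far: 7)
  step 15: ref 7 -> HIT, frames=[3,4,7] (faults so far: 7)
  Optimal total faults: 7

Answer: 7 10 7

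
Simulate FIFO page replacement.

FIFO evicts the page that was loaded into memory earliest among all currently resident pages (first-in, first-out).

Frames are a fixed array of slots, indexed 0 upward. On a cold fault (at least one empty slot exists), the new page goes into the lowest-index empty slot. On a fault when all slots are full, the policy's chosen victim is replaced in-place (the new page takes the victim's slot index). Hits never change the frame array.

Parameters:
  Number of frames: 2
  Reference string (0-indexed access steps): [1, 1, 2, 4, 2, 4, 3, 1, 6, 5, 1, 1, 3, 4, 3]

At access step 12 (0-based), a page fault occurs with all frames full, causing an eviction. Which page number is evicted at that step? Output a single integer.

Step 0: ref 1 -> FAULT, frames=[1,-]
Step 1: ref 1 -> HIT, frames=[1,-]
Step 2: ref 2 -> FAULT, frames=[1,2]
Step 3: ref 4 -> FAULT, evict 1, frames=[4,2]
Step 4: ref 2 -> HIT, frames=[4,2]
Step 5: ref 4 -> HIT, frames=[4,2]
Step 6: ref 3 -> FAULT, evict 2, frames=[4,3]
Step 7: ref 1 -> FAULT, evict 4, frames=[1,3]
Step 8: ref 6 -> FAULT, evict 3, frames=[1,6]
Step 9: ref 5 -> FAULT, evict 1, frames=[5,6]
Step 10: ref 1 -> FAULT, evict 6, frames=[5,1]
Step 11: ref 1 -> HIT, frames=[5,1]
Step 12: ref 3 -> FAULT, evict 5, frames=[3,1]
At step 12: evicted page 5

Answer: 5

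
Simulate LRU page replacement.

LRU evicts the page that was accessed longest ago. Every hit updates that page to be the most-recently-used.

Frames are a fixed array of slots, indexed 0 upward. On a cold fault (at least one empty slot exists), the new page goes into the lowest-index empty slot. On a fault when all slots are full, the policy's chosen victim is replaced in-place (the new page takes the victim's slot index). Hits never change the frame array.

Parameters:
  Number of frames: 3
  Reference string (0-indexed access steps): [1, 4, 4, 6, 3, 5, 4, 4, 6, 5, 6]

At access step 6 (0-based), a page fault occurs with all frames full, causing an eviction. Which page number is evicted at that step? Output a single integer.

Step 0: ref 1 -> FAULT, frames=[1,-,-]
Step 1: ref 4 -> FAULT, frames=[1,4,-]
Step 2: ref 4 -> HIT, frames=[1,4,-]
Step 3: ref 6 -> FAULT, frames=[1,4,6]
Step 4: ref 3 -> FAULT, evict 1, frames=[3,4,6]
Step 5: ref 5 -> FAULT, evict 4, frames=[3,5,6]
Step 6: ref 4 -> FAULT, evict 6, frames=[3,5,4]
At step 6: evicted page 6

Answer: 6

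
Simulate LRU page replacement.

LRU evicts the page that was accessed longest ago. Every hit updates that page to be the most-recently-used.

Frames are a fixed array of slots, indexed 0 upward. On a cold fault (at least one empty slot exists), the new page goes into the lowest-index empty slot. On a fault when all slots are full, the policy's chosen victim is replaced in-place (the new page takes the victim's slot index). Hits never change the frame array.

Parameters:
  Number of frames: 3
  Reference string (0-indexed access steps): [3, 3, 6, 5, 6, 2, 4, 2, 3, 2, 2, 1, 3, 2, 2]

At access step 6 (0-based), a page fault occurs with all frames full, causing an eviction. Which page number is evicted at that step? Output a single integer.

Answer: 5

Derivation:
Step 0: ref 3 -> FAULT, frames=[3,-,-]
Step 1: ref 3 -> HIT, frames=[3,-,-]
Step 2: ref 6 -> FAULT, frames=[3,6,-]
Step 3: ref 5 -> FAULT, frames=[3,6,5]
Step 4: ref 6 -> HIT, frames=[3,6,5]
Step 5: ref 2 -> FAULT, evict 3, frames=[2,6,5]
Step 6: ref 4 -> FAULT, evict 5, frames=[2,6,4]
At step 6: evicted page 5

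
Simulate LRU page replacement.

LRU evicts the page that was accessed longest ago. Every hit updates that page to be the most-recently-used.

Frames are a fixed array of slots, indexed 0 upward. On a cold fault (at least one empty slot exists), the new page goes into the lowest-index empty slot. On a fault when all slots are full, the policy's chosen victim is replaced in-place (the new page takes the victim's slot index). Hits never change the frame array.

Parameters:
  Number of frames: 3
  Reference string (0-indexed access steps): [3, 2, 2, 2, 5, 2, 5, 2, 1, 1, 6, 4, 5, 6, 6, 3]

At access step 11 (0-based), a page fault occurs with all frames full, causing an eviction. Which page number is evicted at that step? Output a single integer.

Step 0: ref 3 -> FAULT, frames=[3,-,-]
Step 1: ref 2 -> FAULT, frames=[3,2,-]
Step 2: ref 2 -> HIT, frames=[3,2,-]
Step 3: ref 2 -> HIT, frames=[3,2,-]
Step 4: ref 5 -> FAULT, frames=[3,2,5]
Step 5: ref 2 -> HIT, frames=[3,2,5]
Step 6: ref 5 -> HIT, frames=[3,2,5]
Step 7: ref 2 -> HIT, frames=[3,2,5]
Step 8: ref 1 -> FAULT, evict 3, frames=[1,2,5]
Step 9: ref 1 -> HIT, frames=[1,2,5]
Step 10: ref 6 -> FAULT, evict 5, frames=[1,2,6]
Step 11: ref 4 -> FAULT, evict 2, frames=[1,4,6]
At step 11: evicted page 2

Answer: 2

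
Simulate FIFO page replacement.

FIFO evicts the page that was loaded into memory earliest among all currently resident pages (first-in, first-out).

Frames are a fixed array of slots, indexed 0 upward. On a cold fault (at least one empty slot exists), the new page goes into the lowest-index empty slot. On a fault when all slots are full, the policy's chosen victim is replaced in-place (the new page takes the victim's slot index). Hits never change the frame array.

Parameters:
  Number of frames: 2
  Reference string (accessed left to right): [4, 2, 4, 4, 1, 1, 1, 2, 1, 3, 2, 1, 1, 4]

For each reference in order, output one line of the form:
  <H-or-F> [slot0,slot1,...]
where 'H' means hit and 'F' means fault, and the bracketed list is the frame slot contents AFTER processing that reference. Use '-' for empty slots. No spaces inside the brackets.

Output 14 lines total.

F [4,-]
F [4,2]
H [4,2]
H [4,2]
F [1,2]
H [1,2]
H [1,2]
H [1,2]
H [1,2]
F [1,3]
F [2,3]
F [2,1]
H [2,1]
F [4,1]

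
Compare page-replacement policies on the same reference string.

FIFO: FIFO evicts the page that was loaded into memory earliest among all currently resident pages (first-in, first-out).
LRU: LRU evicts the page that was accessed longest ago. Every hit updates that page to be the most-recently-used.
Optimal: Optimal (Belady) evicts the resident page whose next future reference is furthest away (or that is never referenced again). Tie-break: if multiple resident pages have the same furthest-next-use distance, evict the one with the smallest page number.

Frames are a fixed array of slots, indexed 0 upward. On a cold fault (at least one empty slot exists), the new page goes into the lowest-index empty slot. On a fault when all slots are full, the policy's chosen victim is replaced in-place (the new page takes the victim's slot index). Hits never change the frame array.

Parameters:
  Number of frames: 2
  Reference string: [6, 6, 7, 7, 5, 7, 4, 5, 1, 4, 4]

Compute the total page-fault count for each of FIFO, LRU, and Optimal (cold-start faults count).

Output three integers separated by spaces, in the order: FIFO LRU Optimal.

Answer: 5 7 5

Derivation:
--- FIFO ---
  step 0: ref 6 -> FAULT, frames=[6,-] (faults so far: 1)
  step 1: ref 6 -> HIT, frames=[6,-] (faults so far: 1)
  step 2: ref 7 -> FAULT, frames=[6,7] (faults so far: 2)
  step 3: ref 7 -> HIT, frames=[6,7] (faults so far: 2)
  step 4: ref 5 -> FAULT, evict 6, frames=[5,7] (faults so far: 3)
  step 5: ref 7 -> HIT, frames=[5,7] (faults so far: 3)
  step 6: ref 4 -> FAULT, evict 7, frames=[5,4] (faults so far: 4)
  step 7: ref 5 -> HIT, frames=[5,4] (faults so far: 4)
  step 8: ref 1 -> FAULT, evict 5, frames=[1,4] (faults so far: 5)
  step 9: ref 4 -> HIT, frames=[1,4] (faults so far: 5)
  step 10: ref 4 -> HIT, frames=[1,4] (faults so far: 5)
  FIFO total faults: 5
--- LRU ---
  step 0: ref 6 -> FAULT, frames=[6,-] (faults so far: 1)
  step 1: ref 6 -> HIT, frames=[6,-] (faults so far: 1)
  step 2: ref 7 -> FAULT, frames=[6,7] (faults so far: 2)
  step 3: ref 7 -> HIT, frames=[6,7] (faults so far: 2)
  step 4: ref 5 -> FAULT, evict 6, frames=[5,7] (faults so far: 3)
  step 5: ref 7 -> HIT, frames=[5,7] (faults so far: 3)
  step 6: ref 4 -> FAULT, evict 5, frames=[4,7] (faults so far: 4)
  step 7: ref 5 -> FAULT, evict 7, frames=[4,5] (faults so far: 5)
  step 8: ref 1 -> FAULT, evict 4, frames=[1,5] (faults so far: 6)
  step 9: ref 4 -> FAULT, evict 5, frames=[1,4] (faults so far: 7)
  step 10: ref 4 -> HIT, frames=[1,4] (faults so far: 7)
  LRU total faults: 7
--- Optimal ---
  step 0: ref 6 -> FAULT, frames=[6,-] (faults so far: 1)
  step 1: ref 6 -> HIT, frames=[6,-] (faults so far: 1)
  step 2: ref 7 -> FAULT, frames=[6,7] (faults so far: 2)
  step 3: ref 7 -> HIT, frames=[6,7] (faults so far: 2)
  step 4: ref 5 -> FAULT, evict 6, frames=[5,7] (faults so far: 3)
  step 5: ref 7 -> HIT, frames=[5,7] (faults so far: 3)
  step 6: ref 4 -> FAULT, evict 7, frames=[5,4] (faults so far: 4)
  step 7: ref 5 -> HIT, frames=[5,4] (faults so far: 4)
  step 8: ref 1 -> FAULT, evict 5, frames=[1,4] (faults so far: 5)
  step 9: ref 4 -> HIT, frames=[1,4] (faults so far: 5)
  step 10: ref 4 -> HIT, frames=[1,4] (faults so far: 5)
  Optimal total faults: 5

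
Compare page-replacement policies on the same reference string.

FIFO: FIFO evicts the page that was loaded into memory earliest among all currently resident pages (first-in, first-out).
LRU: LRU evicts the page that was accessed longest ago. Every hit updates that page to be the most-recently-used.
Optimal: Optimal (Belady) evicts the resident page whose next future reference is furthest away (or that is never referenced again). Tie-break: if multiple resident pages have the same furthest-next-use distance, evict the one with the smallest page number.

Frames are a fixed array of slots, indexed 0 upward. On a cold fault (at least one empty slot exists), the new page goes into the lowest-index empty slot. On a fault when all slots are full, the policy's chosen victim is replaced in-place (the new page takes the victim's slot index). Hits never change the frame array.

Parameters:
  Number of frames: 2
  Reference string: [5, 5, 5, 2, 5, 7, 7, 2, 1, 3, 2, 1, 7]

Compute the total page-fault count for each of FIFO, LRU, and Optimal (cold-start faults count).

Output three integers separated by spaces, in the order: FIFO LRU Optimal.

--- FIFO ---
  step 0: ref 5 -> FAULT, frames=[5,-] (faults so far: 1)
  step 1: ref 5 -> HIT, frames=[5,-] (faults so far: 1)
  step 2: ref 5 -> HIT, frames=[5,-] (faults so far: 1)
  step 3: ref 2 -> FAULT, frames=[5,2] (faults so far: 2)
  step 4: ref 5 -> HIT, frames=[5,2] (faults so far: 2)
  step 5: ref 7 -> FAULT, evict 5, frames=[7,2] (faults so far: 3)
  step 6: ref 7 -> HIT, frames=[7,2] (faults so far: 3)
  step 7: ref 2 -> HIT, frames=[7,2] (faults so far: 3)
  step 8: ref 1 -> FAULT, evict 2, frames=[7,1] (faults so far: 4)
  step 9: ref 3 -> FAULT, evict 7, frames=[3,1] (faults so far: 5)
  step 10: ref 2 -> FAULT, evict 1, frames=[3,2] (faults so far: 6)
  step 11: ref 1 -> FAULT, evict 3, frames=[1,2] (faults so far: 7)
  step 12: ref 7 -> FAULT, evict 2, frames=[1,7] (faults so far: 8)
  FIFO total faults: 8
--- LRU ---
  step 0: ref 5 -> FAULT, frames=[5,-] (faults so far: 1)
  step 1: ref 5 -> HIT, frames=[5,-] (faults so far: 1)
  step 2: ref 5 -> HIT, frames=[5,-] (faults so far: 1)
  step 3: ref 2 -> FAULT, frames=[5,2] (faults so far: 2)
  step 4: ref 5 -> HIT, frames=[5,2] (faults so far: 2)
  step 5: ref 7 -> FAULT, evict 2, frames=[5,7] (faults so far: 3)
  step 6: ref 7 -> HIT, frames=[5,7] (faults so far: 3)
  step 7: ref 2 -> FAULT, evict 5, frames=[2,7] (faults so far: 4)
  step 8: ref 1 -> FAULT, evict 7, frames=[2,1] (faults so far: 5)
  step 9: ref 3 -> FAULT, evict 2, frames=[3,1] (faults so far: 6)
  step 10: ref 2 -> FAULT, evict 1, frames=[3,2] (faults so far: 7)
  step 11: ref 1 -> FAULT, evict 3, frames=[1,2] (faults so far: 8)
  step 12: ref 7 -> FAULT, evict 2, frames=[1,7] (faults so far: 9)
  LRU total faults: 9
--- Optimal ---
  step 0: ref 5 -> FAULT, frames=[5,-] (faults so far: 1)
  step 1: ref 5 -> HIT, frames=[5,-] (faults so far: 1)
  step 2: ref 5 -> HIT, frames=[5,-] (faults so far: 1)
  step 3: ref 2 -> FAULT, frames=[5,2] (faults so far: 2)
  step 4: ref 5 -> HIT, frames=[5,2] (faults so far: 2)
  step 5: ref 7 -> FAULT, evict 5, frames=[7,2] (faults so far: 3)
  step 6: ref 7 -> HIT, frames=[7,2] (faults so far: 3)
  step 7: ref 2 -> HIT, frames=[7,2] (faults so far: 3)
  step 8: ref 1 -> FAULT, evict 7, frames=[1,2] (faults so far: 4)
  step 9: ref 3 -> FAULT, evict 1, frames=[3,2] (faults so far: 5)
  step 10: ref 2 -> HIT, frames=[3,2] (faults so far: 5)
  step 11: ref 1 -> FAULT, evict 2, frames=[3,1] (faults so far: 6)
  step 12: ref 7 -> FAULT, evict 1, frames=[3,7] (faults so far: 7)
  Optimal total faults: 7

Answer: 8 9 7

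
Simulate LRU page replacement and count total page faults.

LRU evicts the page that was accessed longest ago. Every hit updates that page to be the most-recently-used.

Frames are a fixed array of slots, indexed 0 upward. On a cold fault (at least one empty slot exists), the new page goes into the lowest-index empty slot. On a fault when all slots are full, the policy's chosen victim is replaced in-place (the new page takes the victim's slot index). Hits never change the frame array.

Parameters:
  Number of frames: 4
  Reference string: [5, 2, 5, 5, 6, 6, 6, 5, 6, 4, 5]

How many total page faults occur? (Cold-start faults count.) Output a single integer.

Step 0: ref 5 → FAULT, frames=[5,-,-,-]
Step 1: ref 2 → FAULT, frames=[5,2,-,-]
Step 2: ref 5 → HIT, frames=[5,2,-,-]
Step 3: ref 5 → HIT, frames=[5,2,-,-]
Step 4: ref 6 → FAULT, frames=[5,2,6,-]
Step 5: ref 6 → HIT, frames=[5,2,6,-]
Step 6: ref 6 → HIT, frames=[5,2,6,-]
Step 7: ref 5 → HIT, frames=[5,2,6,-]
Step 8: ref 6 → HIT, frames=[5,2,6,-]
Step 9: ref 4 → FAULT, frames=[5,2,6,4]
Step 10: ref 5 → HIT, frames=[5,2,6,4]
Total faults: 4

Answer: 4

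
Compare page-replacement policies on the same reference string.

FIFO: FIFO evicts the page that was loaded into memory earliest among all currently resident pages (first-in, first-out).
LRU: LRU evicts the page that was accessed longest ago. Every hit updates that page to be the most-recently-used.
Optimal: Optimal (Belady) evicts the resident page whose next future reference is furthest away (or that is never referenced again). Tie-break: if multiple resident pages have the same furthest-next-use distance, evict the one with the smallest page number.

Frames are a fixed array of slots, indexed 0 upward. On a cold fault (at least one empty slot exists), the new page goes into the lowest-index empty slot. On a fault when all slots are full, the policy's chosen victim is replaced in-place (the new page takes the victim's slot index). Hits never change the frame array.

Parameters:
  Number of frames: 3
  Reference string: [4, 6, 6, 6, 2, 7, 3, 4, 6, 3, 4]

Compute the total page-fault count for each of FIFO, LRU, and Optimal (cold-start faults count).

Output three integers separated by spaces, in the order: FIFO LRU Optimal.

Answer: 7 7 5

Derivation:
--- FIFO ---
  step 0: ref 4 -> FAULT, frames=[4,-,-] (faults so far: 1)
  step 1: ref 6 -> FAULT, frames=[4,6,-] (faults so far: 2)
  step 2: ref 6 -> HIT, frames=[4,6,-] (faults so far: 2)
  step 3: ref 6 -> HIT, frames=[4,6,-] (faults so far: 2)
  step 4: ref 2 -> FAULT, frames=[4,6,2] (faults so far: 3)
  step 5: ref 7 -> FAULT, evict 4, frames=[7,6,2] (faults so far: 4)
  step 6: ref 3 -> FAULT, evict 6, frames=[7,3,2] (faults so far: 5)
  step 7: ref 4 -> FAULT, evict 2, frames=[7,3,4] (faults so far: 6)
  step 8: ref 6 -> FAULT, evict 7, frames=[6,3,4] (faults so far: 7)
  step 9: ref 3 -> HIT, frames=[6,3,4] (faults so far: 7)
  step 10: ref 4 -> HIT, frames=[6,3,4] (faults so far: 7)
  FIFO total faults: 7
--- LRU ---
  step 0: ref 4 -> FAULT, frames=[4,-,-] (faults so far: 1)
  step 1: ref 6 -> FAULT, frames=[4,6,-] (faults so far: 2)
  step 2: ref 6 -> HIT, frames=[4,6,-] (faults so far: 2)
  step 3: ref 6 -> HIT, frames=[4,6,-] (faults so far: 2)
  step 4: ref 2 -> FAULT, frames=[4,6,2] (faults so far: 3)
  step 5: ref 7 -> FAULT, evict 4, frames=[7,6,2] (faults so far: 4)
  step 6: ref 3 -> FAULT, evict 6, frames=[7,3,2] (faults so far: 5)
  step 7: ref 4 -> FAULT, evict 2, frames=[7,3,4] (faults so far: 6)
  step 8: ref 6 -> FAULT, evict 7, frames=[6,3,4] (faults so far: 7)
  step 9: ref 3 -> HIT, frames=[6,3,4] (faults so far: 7)
  step 10: ref 4 -> HIT, frames=[6,3,4] (faults so far: 7)
  LRU total faults: 7
--- Optimal ---
  step 0: ref 4 -> FAULT, frames=[4,-,-] (faults so far: 1)
  step 1: ref 6 -> FAULT, frames=[4,6,-] (faults so far: 2)
  step 2: ref 6 -> HIT, frames=[4,6,-] (faults so far: 2)
  step 3: ref 6 -> HIT, frames=[4,6,-] (faults so far: 2)
  step 4: ref 2 -> FAULT, frames=[4,6,2] (faults so far: 3)
  step 5: ref 7 -> FAULT, evict 2, frames=[4,6,7] (faults so far: 4)
  step 6: ref 3 -> FAULT, evict 7, frames=[4,6,3] (faults so far: 5)
  step 7: ref 4 -> HIT, frames=[4,6,3] (faults so far: 5)
  step 8: ref 6 -> HIT, frames=[4,6,3] (faults so far: 5)
  step 9: ref 3 -> HIT, frames=[4,6,3] (faults so far: 5)
  step 10: ref 4 -> HIT, frames=[4,6,3] (faults so far: 5)
  Optimal total faults: 5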